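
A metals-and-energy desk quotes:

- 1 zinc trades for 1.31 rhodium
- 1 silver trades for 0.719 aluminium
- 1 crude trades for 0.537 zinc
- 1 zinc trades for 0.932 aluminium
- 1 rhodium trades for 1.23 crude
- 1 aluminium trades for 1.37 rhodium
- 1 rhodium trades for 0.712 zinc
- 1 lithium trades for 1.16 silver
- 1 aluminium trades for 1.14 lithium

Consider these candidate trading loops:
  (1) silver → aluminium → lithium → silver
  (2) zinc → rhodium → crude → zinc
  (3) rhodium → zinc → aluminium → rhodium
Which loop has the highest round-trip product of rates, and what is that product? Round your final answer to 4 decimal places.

(1) 0.719 × 1.14 × 1.16 = 0.95081
(2) 1.31 × 1.23 × 0.537 = 0.86527
(3) 0.712 × 0.932 × 1.37 = 0.90911
Highest is cycle (1) at 0.9508 (≤1, no arbitrage).

0.9508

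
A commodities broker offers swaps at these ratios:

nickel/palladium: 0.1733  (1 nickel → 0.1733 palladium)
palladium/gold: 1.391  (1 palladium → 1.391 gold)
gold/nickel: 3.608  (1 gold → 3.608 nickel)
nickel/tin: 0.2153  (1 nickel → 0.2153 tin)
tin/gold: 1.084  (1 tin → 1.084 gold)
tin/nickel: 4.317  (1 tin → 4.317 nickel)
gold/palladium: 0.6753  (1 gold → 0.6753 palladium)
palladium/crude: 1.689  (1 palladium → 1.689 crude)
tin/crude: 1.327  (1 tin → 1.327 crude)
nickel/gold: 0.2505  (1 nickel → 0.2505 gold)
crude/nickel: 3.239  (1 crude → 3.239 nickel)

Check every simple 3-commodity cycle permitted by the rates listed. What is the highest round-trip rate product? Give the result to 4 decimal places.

palladium→crude→nickel→palladium: 1.689 × 3.239 × 0.1733 = 0.94807
crude→nickel→tin→crude: 3.239 × 0.2153 × 1.327 = 0.92539
palladium→gold→nickel→palladium: 1.391 × 3.608 × 0.1733 = 0.86975
gold→nickel→tin→gold: 3.608 × 0.2153 × 1.084 = 0.84205
Maximum is palladium→crude→nickel→palladium at 0.9481; no arbitrage — every cycle loses value.

0.9481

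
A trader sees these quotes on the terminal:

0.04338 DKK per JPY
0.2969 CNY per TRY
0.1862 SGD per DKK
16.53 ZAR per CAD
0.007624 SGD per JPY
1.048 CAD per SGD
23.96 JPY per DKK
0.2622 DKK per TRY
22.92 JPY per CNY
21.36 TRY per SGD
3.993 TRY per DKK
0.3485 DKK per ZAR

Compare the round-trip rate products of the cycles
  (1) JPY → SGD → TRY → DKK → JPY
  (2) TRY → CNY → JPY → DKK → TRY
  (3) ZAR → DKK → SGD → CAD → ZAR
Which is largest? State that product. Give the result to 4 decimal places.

1.1787

(1) 0.007624 × 21.36 × 0.2622 × 23.96 = 1.02307
(2) 0.2969 × 22.92 × 0.04338 × 3.993 = 1.17873
(3) 0.3485 × 0.1862 × 1.048 × 16.53 = 1.12413
Highest is cycle (2) at 1.1787 (>1, arbitrage).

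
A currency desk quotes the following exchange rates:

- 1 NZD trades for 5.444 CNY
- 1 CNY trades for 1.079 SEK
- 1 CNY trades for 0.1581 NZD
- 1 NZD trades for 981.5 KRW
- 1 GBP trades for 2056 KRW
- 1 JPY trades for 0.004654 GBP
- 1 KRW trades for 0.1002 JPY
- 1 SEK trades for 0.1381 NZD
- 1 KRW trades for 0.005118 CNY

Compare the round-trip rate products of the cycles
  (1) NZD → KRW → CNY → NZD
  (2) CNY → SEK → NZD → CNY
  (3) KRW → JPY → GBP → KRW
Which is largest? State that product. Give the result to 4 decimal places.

(1) 981.5 × 0.005118 × 0.1581 = 0.79419
(2) 1.079 × 0.1381 × 5.444 = 0.81121
(3) 0.1002 × 0.004654 × 2056 = 0.95878
Highest is cycle (3) at 0.9588 (≤1, no arbitrage).

0.9588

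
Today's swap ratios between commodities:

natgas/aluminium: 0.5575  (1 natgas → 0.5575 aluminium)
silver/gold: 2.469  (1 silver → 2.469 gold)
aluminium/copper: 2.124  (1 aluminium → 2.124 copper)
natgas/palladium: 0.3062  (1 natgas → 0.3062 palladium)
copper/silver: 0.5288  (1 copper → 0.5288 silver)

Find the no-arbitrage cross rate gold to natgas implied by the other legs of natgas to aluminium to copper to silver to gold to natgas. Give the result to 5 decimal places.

Known legs of the cycle: 0.5575 × 2.124 × 0.5288 × 2.469 = 1.546008653736
For no arbitrage the full-cycle product must be 1, so the missing rate is 1 / 1.546008653736 ≈ 0.6468269.

0.64683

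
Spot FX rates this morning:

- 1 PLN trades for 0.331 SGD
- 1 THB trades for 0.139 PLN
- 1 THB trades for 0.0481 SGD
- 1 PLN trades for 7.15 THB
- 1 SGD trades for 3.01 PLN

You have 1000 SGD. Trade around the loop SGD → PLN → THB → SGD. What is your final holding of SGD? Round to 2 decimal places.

1000 SGD × 3.01 = 3010 PLN
3010 PLN × 7.15 = 21521.5 THB
21521.5 THB × 0.0481 = 1035.18415 SGD

1035.18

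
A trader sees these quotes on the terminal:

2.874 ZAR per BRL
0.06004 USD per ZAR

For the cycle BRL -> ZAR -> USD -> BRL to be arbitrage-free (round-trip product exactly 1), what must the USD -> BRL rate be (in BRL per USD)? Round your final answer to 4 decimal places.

5.7953

Known legs of the cycle: 2.874 × 0.06004 = 0.17255496
For no arbitrage the full-cycle product must be 1, so the missing rate is 1 / 0.17255496 ≈ 5.795255.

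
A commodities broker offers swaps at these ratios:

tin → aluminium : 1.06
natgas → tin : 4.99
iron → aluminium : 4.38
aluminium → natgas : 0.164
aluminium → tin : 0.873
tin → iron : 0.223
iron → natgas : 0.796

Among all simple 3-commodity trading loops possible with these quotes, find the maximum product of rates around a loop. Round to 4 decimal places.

natgas→tin→iron→natgas: 4.99 × 0.223 × 0.796 = 0.88576
natgas→tin→aluminium→natgas: 4.99 × 1.06 × 0.164 = 0.86746
iron→aluminium→tin→iron: 4.38 × 0.873 × 0.223 = 0.85269
Maximum is natgas→tin→iron→natgas at 0.8858; no arbitrage — every cycle loses value.

0.8858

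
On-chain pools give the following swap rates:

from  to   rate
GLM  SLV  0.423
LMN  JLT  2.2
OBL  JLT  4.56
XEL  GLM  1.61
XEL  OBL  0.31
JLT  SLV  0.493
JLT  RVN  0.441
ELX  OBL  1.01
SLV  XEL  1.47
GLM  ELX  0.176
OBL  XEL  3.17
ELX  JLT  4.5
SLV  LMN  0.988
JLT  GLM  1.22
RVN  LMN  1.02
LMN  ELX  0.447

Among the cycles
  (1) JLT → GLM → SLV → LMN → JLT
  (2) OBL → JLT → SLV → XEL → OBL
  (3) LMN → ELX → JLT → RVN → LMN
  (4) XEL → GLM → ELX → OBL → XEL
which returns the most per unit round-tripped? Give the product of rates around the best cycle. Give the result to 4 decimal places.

1.1217

(1) 1.22 × 0.423 × 0.988 × 2.2 = 1.12171
(2) 4.56 × 0.493 × 1.47 × 0.31 = 1.02445
(3) 0.447 × 4.5 × 0.441 × 1.02 = 0.90481
(4) 1.61 × 0.176 × 1.01 × 3.17 = 0.90723
Highest is cycle (1) at 1.1217 (>1, arbitrage).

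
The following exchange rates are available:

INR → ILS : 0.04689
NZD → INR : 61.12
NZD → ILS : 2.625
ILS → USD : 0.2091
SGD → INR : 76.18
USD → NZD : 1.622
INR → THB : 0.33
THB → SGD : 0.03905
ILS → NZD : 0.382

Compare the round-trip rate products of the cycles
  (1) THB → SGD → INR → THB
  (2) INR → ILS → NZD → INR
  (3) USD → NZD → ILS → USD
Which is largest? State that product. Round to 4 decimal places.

1.0948

(1) 0.03905 × 76.18 × 0.33 = 0.98169
(2) 0.04689 × 0.382 × 61.12 = 1.09478
(3) 1.622 × 2.625 × 0.2091 = 0.89030
Highest is cycle (2) at 1.0948 (>1, arbitrage).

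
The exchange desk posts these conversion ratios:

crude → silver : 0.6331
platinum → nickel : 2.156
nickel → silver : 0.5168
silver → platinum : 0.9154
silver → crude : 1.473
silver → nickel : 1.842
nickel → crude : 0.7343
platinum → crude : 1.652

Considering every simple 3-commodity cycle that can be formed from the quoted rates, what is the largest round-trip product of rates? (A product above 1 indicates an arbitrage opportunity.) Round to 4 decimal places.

1.0200

platinum→nickel→silver→platinum: 2.156 × 0.5168 × 0.9154 = 1.01996
platinum→crude→silver→platinum: 1.652 × 0.6331 × 0.9154 = 0.95740
silver→nickel→crude→silver: 1.842 × 0.7343 × 0.6331 = 0.85632
Maximum is platinum→nickel→silver→platinum at 1.0200; arbitrage exists.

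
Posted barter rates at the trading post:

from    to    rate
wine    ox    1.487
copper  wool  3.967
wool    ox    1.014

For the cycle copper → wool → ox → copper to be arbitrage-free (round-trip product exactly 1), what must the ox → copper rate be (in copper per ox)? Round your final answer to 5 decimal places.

0.24860

Known legs of the cycle: 3.967 × 1.014 = 4.022538
For no arbitrage the full-cycle product must be 1, so the missing rate is 1 / 4.022538 ≈ 0.2485993.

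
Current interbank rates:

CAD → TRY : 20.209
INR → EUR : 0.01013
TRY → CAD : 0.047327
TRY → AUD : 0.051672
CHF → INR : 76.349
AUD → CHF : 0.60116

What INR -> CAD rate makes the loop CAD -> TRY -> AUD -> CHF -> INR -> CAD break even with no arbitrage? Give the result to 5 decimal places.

Known legs of the cycle: 20.209 × 0.051672 × 0.60116 × 76.349 = 47.92846546884500832
For no arbitrage the full-cycle product must be 1, so the missing rate is 1 / 47.92846546884500832 ≈ 0.0208644.

0.02086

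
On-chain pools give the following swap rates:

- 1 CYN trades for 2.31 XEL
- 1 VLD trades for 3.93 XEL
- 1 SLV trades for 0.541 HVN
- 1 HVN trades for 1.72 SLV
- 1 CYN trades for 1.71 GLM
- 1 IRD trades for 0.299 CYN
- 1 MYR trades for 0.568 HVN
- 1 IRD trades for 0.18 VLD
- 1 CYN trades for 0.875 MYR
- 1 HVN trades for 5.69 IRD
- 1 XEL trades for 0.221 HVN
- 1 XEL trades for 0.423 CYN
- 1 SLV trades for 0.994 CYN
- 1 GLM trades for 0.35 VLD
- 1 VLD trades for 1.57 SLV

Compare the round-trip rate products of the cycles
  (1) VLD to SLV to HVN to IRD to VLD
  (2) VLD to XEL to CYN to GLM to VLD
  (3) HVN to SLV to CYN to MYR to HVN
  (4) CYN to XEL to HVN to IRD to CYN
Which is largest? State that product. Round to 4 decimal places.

0.9949

(1) 1.57 × 0.541 × 5.69 × 0.18 = 0.86992
(2) 3.93 × 0.423 × 1.71 × 0.35 = 0.99494
(3) 1.72 × 0.994 × 0.875 × 0.568 = 0.84971
(4) 2.31 × 0.221 × 5.69 × 0.299 = 0.86854
Highest is cycle (2) at 0.9949 (≤1, no arbitrage).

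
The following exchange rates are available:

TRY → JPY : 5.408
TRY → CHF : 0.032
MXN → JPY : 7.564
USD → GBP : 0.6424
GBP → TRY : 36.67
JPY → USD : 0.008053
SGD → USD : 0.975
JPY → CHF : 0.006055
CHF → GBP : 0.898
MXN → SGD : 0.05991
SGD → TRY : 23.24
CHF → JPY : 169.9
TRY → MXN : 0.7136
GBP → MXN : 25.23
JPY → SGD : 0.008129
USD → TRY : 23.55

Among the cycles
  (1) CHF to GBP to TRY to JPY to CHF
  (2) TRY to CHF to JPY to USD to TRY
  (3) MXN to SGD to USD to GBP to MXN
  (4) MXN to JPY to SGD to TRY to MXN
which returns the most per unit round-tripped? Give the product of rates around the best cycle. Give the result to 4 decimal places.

1.0783

(1) 0.898 × 36.67 × 5.408 × 0.006055 = 1.07830
(2) 0.032 × 169.9 × 0.008053 × 23.55 = 1.03108
(3) 0.05991 × 0.975 × 0.6424 × 25.23 = 0.94673
(4) 7.564 × 0.008129 × 23.24 × 0.7136 = 1.01972
Highest is cycle (1) at 1.0783 (>1, arbitrage).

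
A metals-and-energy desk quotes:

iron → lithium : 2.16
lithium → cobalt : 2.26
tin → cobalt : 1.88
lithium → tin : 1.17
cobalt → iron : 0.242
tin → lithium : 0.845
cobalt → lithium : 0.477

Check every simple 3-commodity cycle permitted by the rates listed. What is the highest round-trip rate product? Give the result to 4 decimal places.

iron→lithium→cobalt→iron: 2.16 × 2.26 × 0.242 = 1.18135
lithium→tin→cobalt→lithium: 1.17 × 1.88 × 0.477 = 1.04921
Maximum is iron→lithium→cobalt→iron at 1.1813; arbitrage exists.

1.1813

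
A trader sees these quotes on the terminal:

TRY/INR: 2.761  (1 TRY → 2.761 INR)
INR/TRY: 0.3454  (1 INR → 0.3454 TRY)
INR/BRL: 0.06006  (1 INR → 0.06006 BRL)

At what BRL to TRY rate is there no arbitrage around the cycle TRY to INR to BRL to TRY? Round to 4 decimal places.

6.0304

Known legs of the cycle: 2.761 × 0.06006 = 0.16582566
For no arbitrage the full-cycle product must be 1, so the missing rate is 1 / 0.16582566 ≈ 6.030430.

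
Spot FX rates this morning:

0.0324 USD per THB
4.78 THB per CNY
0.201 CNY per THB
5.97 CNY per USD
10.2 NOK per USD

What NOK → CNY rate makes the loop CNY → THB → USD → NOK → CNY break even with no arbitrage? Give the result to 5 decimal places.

0.63303

Known legs of the cycle: 4.78 × 0.0324 × 10.2 = 1.5796944
For no arbitrage the full-cycle product must be 1, so the missing rate is 1 / 1.5796944 ≈ 0.6330338.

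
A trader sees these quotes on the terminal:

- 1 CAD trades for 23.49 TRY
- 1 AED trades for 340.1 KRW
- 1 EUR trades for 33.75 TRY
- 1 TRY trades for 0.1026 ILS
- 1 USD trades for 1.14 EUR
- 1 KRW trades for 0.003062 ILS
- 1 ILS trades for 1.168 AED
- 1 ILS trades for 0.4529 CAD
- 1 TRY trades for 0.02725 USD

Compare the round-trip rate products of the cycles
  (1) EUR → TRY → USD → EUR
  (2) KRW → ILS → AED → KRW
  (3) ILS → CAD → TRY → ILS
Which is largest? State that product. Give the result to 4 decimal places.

(1) 33.75 × 0.02725 × 1.14 = 1.04844
(2) 0.003062 × 1.168 × 340.1 = 1.21634
(3) 0.4529 × 23.49 × 0.1026 = 1.09152
Highest is cycle (2) at 1.2163 (>1, arbitrage).

1.2163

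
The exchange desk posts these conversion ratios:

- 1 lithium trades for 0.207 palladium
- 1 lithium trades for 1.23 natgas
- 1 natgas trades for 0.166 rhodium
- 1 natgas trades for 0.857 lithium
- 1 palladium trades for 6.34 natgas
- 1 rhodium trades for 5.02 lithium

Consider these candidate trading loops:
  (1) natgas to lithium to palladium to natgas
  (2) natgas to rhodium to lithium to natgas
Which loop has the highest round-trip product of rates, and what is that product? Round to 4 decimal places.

(1) 0.857 × 0.207 × 6.34 = 1.12471
(2) 0.166 × 5.02 × 1.23 = 1.02498
Highest is cycle (1) at 1.1247 (>1, arbitrage).

1.1247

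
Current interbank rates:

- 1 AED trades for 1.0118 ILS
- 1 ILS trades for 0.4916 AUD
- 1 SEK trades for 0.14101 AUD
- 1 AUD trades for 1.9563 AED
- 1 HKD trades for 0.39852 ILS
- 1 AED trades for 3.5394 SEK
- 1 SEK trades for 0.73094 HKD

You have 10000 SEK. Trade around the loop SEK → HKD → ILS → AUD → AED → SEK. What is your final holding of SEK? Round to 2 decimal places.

10000 SEK × 0.73094 = 7309.4 HKD
7309.4 HKD × 0.39852 = 2912.942088 ILS
2912.942088 ILS × 0.4916 = 1432.0023304608 AUD
1432.0023304608 AUD × 1.9563 = 2801.42615908046304 AED
2801.42615908046304 AED × 3.5394 = 9915.367747449390883776 SEK

9915.37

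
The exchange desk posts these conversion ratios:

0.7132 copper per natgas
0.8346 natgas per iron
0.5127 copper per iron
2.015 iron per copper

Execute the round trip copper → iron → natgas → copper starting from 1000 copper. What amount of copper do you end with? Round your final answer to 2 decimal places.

1199.40

1000 copper × 2.015 = 2015 iron
2015 iron × 0.8346 = 1681.719 natgas
1681.719 natgas × 0.7132 = 1199.4019908 copper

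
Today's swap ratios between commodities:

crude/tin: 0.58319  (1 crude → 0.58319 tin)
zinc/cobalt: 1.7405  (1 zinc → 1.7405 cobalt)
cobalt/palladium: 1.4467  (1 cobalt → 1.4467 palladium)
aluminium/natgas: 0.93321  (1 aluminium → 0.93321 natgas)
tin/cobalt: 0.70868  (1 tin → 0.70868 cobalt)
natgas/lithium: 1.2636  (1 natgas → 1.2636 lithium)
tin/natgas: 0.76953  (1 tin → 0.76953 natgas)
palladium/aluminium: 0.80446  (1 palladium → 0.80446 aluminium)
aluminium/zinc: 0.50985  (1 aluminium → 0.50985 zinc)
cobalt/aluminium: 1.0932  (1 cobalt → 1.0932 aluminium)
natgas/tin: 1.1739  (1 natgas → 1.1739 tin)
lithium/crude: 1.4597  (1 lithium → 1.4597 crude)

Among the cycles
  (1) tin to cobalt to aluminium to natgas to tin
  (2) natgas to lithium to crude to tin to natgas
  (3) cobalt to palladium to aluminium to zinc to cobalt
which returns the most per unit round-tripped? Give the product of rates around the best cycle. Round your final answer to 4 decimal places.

(1) 0.70868 × 1.0932 × 0.93321 × 1.1739 = 0.84871
(2) 1.2636 × 1.4597 × 0.58319 × 0.76953 = 0.82777
(3) 1.4467 × 0.80446 × 0.50985 × 1.7405 = 1.03276
Highest is cycle (3) at 1.0328 (>1, arbitrage).

1.0328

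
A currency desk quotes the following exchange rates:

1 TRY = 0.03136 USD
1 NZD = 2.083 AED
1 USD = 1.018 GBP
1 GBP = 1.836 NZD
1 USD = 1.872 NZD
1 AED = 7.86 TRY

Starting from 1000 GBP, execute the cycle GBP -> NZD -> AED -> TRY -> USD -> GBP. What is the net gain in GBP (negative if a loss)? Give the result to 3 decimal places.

1000 GBP × 1.836 = 1836 NZD
1836 NZD × 2.083 = 3824.388 AED
3824.388 AED × 7.86 = 30059.68968 TRY
30059.68968 TRY × 0.03136 = 942.6718683648 USD
942.6718683648 USD × 1.018 = 959.6399619953664 GBP
Net change: 959.6399619953664 − 1000 = -40.3600380046336 GBP

-40.360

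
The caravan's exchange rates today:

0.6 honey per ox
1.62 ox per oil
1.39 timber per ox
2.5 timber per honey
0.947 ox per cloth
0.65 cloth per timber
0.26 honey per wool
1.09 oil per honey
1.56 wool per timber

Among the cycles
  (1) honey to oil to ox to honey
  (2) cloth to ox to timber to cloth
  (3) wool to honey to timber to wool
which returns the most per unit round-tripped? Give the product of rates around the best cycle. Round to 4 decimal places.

1.0595

(1) 1.09 × 1.62 × 0.6 = 1.05948
(2) 0.947 × 1.39 × 0.65 = 0.85561
(3) 0.26 × 2.5 × 1.56 = 1.01400
Highest is cycle (1) at 1.0595 (>1, arbitrage).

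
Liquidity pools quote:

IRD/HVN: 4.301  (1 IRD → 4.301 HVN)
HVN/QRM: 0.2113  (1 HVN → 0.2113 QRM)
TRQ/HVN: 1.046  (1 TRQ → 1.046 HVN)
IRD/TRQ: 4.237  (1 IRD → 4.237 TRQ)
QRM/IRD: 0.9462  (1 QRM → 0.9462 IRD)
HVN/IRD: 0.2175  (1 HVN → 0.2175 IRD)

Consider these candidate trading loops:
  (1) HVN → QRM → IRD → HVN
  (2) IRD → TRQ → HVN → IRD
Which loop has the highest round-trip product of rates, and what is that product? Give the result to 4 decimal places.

(1) 0.2113 × 0.9462 × 4.301 = 0.85991
(2) 4.237 × 1.046 × 0.2175 = 0.96394
Highest is cycle (2) at 0.9639 (≤1, no arbitrage).

0.9639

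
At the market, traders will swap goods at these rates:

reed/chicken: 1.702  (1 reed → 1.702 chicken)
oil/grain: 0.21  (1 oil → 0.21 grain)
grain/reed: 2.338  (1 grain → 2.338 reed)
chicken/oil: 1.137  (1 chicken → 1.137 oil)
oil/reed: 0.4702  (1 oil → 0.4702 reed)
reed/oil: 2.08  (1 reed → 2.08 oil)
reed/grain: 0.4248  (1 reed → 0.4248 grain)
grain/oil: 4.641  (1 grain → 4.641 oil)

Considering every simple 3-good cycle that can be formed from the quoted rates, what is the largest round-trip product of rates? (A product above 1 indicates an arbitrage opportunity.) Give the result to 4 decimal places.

grain→reed→oil→grain: 2.338 × 2.08 × 0.21 = 1.02124
grain→oil→reed→grain: 4.641 × 0.4702 × 0.4248 = 0.92700
oil→reed→chicken→oil: 0.4702 × 1.702 × 1.137 = 0.90992
Maximum is grain→reed→oil→grain at 1.0212; arbitrage exists.

1.0212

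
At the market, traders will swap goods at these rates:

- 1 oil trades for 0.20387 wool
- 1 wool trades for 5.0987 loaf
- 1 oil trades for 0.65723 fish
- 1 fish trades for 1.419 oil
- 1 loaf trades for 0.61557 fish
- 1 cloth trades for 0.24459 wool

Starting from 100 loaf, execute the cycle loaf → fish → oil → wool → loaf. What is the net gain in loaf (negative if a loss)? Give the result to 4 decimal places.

100 loaf × 0.61557 = 61.557 fish
61.557 fish × 1.419 = 87.349383 oil
87.349383 oil × 0.20387 = 17.80791871221 wool
17.80791871221 wool × 5.0987 = 90.797235137945127 loaf
Net change: 90.797235137945127 − 100 = -9.202764862054873 loaf

-9.2028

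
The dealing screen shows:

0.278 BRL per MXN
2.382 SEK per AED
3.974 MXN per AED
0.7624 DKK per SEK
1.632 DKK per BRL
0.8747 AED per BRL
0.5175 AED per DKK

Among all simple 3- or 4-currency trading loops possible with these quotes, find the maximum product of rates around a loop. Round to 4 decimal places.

AED→MXN→BRL→AED: 3.974 × 0.278 × 0.8747 = 0.96634
AED→SEK→DKK→AED: 2.382 × 0.7624 × 0.5175 = 0.93980
AED→MXN→BRL→DKK→AED: 3.974 × 0.278 × 1.632 × 0.5175 = 0.93305
Maximum is AED→MXN→BRL→AED at 0.9663; no arbitrage — every cycle loses value.

0.9663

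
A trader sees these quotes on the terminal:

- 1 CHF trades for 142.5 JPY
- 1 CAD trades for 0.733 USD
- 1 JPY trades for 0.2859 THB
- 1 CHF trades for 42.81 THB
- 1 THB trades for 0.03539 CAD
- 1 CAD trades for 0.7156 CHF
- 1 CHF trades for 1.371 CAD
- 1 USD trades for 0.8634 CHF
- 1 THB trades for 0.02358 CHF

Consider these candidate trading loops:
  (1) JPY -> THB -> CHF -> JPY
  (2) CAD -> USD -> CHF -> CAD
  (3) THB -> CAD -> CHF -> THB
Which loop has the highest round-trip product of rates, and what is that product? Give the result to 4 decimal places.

(1) 0.2859 × 0.02358 × 142.5 = 0.96067
(2) 0.733 × 0.8634 × 1.371 = 0.86767
(3) 0.03539 × 0.7156 × 42.81 = 1.08417
Highest is cycle (3) at 1.0842 (>1, arbitrage).

1.0842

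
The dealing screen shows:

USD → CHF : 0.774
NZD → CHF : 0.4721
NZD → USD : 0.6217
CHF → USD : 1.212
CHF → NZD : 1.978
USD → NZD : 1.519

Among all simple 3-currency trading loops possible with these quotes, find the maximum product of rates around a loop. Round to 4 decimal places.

0.9518

CHF→NZD→USD→CHF: 1.978 × 0.6217 × 0.774 = 0.95181
CHF→USD→NZD→CHF: 1.212 × 1.519 × 0.4721 = 0.86915
Maximum is CHF→NZD→USD→CHF at 0.9518; no arbitrage — every cycle loses value.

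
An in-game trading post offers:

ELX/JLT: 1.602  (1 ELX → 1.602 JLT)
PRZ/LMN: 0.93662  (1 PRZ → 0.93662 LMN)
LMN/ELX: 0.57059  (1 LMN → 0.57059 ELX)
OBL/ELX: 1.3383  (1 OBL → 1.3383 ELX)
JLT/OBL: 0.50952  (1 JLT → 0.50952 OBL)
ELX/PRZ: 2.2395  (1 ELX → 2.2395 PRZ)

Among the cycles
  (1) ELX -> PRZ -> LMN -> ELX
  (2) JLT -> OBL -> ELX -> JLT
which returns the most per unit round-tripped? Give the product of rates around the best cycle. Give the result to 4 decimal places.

1.1968

(1) 2.2395 × 0.93662 × 0.57059 = 1.19685
(2) 0.50952 × 1.3383 × 1.602 = 1.09239
Highest is cycle (1) at 1.1968 (>1, arbitrage).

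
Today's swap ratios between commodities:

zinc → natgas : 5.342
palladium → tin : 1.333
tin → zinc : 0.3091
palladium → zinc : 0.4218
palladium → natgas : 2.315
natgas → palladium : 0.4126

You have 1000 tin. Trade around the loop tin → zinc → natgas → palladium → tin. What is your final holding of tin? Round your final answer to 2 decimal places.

908.16

1000 tin × 0.3091 = 309.1 zinc
309.1 zinc × 5.342 = 1651.2122 natgas
1651.2122 natgas × 0.4126 = 681.29015372 palladium
681.29015372 palladium × 1.333 = 908.15977490876 tin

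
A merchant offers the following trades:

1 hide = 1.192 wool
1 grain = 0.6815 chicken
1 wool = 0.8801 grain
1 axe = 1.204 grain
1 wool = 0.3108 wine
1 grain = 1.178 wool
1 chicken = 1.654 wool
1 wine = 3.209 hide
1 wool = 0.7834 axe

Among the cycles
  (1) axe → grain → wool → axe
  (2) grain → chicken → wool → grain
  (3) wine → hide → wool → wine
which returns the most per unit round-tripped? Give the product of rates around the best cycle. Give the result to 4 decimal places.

1.1888

(1) 1.204 × 1.178 × 0.7834 = 1.11111
(2) 0.6815 × 1.654 × 0.8801 = 0.99205
(3) 3.209 × 1.192 × 0.3108 = 1.18885
Highest is cycle (3) at 1.1888 (>1, arbitrage).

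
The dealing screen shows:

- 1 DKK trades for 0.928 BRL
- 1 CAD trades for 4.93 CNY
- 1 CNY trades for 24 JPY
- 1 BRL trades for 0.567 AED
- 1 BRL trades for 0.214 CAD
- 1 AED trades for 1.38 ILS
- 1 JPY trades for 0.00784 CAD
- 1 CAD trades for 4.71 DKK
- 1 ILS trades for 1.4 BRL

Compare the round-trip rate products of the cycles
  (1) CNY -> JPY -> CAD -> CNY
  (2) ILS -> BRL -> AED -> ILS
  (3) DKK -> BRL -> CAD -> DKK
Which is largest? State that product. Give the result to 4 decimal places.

(1) 24 × 0.00784 × 4.93 = 0.92763
(2) 1.4 × 0.567 × 1.38 = 1.09544
(3) 0.928 × 0.214 × 4.71 = 0.93537
Highest is cycle (2) at 1.0954 (>1, arbitrage).

1.0954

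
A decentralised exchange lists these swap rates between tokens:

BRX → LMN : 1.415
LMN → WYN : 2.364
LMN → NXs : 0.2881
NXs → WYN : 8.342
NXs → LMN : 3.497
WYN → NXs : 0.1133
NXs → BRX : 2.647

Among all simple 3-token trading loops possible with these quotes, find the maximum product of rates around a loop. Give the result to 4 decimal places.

BRX→LMN→NXs→BRX: 1.415 × 0.2881 × 2.647 = 1.07908
LMN→WYN→NXs→LMN: 2.364 × 0.1133 × 3.497 = 0.93664
Maximum is BRX→LMN→NXs→BRX at 1.0791; arbitrage exists.

1.0791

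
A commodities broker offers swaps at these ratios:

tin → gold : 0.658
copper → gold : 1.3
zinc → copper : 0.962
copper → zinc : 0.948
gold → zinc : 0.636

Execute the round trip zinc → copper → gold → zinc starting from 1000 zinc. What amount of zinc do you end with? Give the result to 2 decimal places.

1000 zinc × 0.962 = 962 copper
962 copper × 1.3 = 1250.6 gold
1250.6 gold × 0.636 = 795.3816 zinc

795.38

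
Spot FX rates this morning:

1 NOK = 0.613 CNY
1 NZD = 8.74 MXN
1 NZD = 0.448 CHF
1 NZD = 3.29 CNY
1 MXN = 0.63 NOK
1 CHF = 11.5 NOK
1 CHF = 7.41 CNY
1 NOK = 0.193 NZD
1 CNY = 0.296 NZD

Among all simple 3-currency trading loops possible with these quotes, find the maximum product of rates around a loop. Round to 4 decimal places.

1.0627

NZD→MXN→NOK→NZD: 8.74 × 0.63 × 0.193 = 1.06270
NZD→CHF→NOK→NZD: 0.448 × 11.5 × 0.193 = 0.99434
NZD→CHF→CNY→NZD: 0.448 × 7.41 × 0.296 = 0.98263
Maximum is NZD→MXN→NOK→NZD at 1.0627; arbitrage exists.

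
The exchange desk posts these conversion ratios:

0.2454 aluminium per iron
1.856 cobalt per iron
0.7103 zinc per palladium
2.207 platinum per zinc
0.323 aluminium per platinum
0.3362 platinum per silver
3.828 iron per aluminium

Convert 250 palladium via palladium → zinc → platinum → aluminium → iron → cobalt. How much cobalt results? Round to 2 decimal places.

899.37

250 palladium × 0.7103 = 177.575 zinc
177.575 zinc × 2.207 = 391.908025 platinum
391.908025 platinum × 0.323 = 126.586292075 aluminium
126.586292075 aluminium × 3.828 = 484.5723260631 iron
484.5723260631 iron × 1.856 = 899.3662371731136 cobalt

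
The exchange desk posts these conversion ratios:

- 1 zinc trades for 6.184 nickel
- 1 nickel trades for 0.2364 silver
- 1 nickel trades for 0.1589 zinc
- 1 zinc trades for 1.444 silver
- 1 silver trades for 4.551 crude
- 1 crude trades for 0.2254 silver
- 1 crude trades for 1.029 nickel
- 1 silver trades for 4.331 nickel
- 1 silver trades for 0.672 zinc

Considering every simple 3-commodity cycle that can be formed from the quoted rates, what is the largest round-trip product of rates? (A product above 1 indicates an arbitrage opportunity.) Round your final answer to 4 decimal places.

1.1071

crude→nickel→silver→crude: 1.029 × 0.2364 × 4.551 = 1.10706
nickel→zinc→silver→nickel: 0.1589 × 1.444 × 4.331 = 0.99375
nickel→silver→zinc→nickel: 0.2364 × 0.672 × 6.184 = 0.98240
Maximum is crude→nickel→silver→crude at 1.1071; arbitrage exists.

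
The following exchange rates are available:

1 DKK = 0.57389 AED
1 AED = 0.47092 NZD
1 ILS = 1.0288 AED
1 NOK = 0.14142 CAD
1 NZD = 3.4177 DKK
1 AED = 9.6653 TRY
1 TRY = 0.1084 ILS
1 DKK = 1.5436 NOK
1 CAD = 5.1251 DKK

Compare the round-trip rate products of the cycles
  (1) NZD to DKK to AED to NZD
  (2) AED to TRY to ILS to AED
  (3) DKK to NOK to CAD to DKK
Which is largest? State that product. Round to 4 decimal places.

(1) 3.4177 × 0.57389 × 0.47092 = 0.92365
(2) 9.6653 × 0.1084 × 1.0288 = 1.07789
(3) 1.5436 × 0.14142 × 5.1251 = 1.11879
Highest is cycle (3) at 1.1188 (>1, arbitrage).

1.1188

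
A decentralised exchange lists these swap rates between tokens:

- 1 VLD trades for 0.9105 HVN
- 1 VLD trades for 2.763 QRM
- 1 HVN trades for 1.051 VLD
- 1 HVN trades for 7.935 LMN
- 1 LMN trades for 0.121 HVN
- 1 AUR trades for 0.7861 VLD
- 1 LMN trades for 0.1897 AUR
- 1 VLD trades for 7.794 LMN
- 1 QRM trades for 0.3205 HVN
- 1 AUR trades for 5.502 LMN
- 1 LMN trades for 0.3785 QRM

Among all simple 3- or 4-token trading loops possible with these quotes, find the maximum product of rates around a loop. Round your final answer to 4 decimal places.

LMN→AUR→VLD→LMN: 0.1897 × 0.7861 × 7.794 = 1.16227
LMN→AUR→VLD→HVN→LMN: 0.1897 × 0.7861 × 0.9105 × 7.935 = 1.07739
LMN→QRM→HVN→VLD→LMN: 0.3785 × 0.3205 × 1.051 × 7.794 = 0.99370
LMN→HVN→VLD→LMN: 0.121 × 1.051 × 7.794 = 0.99117
LMN→QRM→HVN→LMN: 0.3785 × 0.3205 × 7.935 = 0.96259
HVN→VLD→QRM→HVN: 1.051 × 2.763 × 0.3205 = 0.93070
Maximum is LMN→AUR→VLD→LMN at 1.1623; arbitrage exists.

1.1623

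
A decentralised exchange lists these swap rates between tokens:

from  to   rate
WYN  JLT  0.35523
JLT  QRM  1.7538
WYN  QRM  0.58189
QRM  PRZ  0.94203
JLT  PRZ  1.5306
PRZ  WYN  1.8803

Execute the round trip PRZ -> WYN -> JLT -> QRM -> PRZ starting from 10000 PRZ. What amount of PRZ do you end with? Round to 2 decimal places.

10000 PRZ × 1.8803 = 18803 WYN
18803 WYN × 0.35523 = 6679.38969 JLT
6679.38969 JLT × 1.7538 = 11714.313638322 QRM
11714.313638322 QRM × 0.94203 = 11035.23487670847366 PRZ

11035.23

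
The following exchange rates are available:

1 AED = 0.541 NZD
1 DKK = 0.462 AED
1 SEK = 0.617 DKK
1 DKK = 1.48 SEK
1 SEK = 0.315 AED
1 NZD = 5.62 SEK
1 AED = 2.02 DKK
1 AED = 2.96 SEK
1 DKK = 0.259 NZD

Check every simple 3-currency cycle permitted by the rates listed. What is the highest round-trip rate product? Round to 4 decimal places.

SEK→AED→NZD→SEK: 0.315 × 0.541 × 5.62 = 0.95773
SEK→AED→DKK→SEK: 0.315 × 2.02 × 1.48 = 0.94172
SEK→DKK→NZD→SEK: 0.617 × 0.259 × 5.62 = 0.89809
SEK→DKK→AED→SEK: 0.617 × 0.462 × 2.96 = 0.84376
Maximum is SEK→AED→NZD→SEK at 0.9577; no arbitrage — every cycle loses value.

0.9577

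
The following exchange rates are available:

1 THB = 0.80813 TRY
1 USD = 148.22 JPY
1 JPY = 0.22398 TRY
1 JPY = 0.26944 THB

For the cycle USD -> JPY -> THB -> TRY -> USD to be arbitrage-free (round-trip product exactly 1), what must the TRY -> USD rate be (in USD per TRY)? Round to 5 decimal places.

Known legs of the cycle: 148.22 × 0.26944 × 0.80813 = 32.273800345984
For no arbitrage the full-cycle product must be 1, so the missing rate is 1 / 32.273800345984 ≈ 0.0309849.

0.03098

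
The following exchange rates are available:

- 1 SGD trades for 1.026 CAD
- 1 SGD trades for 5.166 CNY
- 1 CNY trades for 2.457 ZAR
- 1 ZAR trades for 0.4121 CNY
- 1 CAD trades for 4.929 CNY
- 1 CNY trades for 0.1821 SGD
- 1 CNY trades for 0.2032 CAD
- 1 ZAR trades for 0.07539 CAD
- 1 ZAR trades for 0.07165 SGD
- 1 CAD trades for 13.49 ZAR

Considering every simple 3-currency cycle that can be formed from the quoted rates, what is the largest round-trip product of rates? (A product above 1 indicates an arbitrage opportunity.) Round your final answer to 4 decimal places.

ZAR→CNY→CAD→ZAR: 0.4121 × 0.2032 × 13.49 = 1.12964
ZAR→SGD→CAD→ZAR: 0.07165 × 1.026 × 13.49 = 0.99169
CAD→CNY→SGD→CAD: 4.929 × 0.1821 × 1.026 = 0.92091
ZAR→CAD→CNY→ZAR: 0.07539 × 4.929 × 2.457 = 0.91301
ZAR→SGD→CNY→ZAR: 0.07165 × 5.166 × 2.457 = 0.90944
Maximum is ZAR→CNY→CAD→ZAR at 1.1296; arbitrage exists.

1.1296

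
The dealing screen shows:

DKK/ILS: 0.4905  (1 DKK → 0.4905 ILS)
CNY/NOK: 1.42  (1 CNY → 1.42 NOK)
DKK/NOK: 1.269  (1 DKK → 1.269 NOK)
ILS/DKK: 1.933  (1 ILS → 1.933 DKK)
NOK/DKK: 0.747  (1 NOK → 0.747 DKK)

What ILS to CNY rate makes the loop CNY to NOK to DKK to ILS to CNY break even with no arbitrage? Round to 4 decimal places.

Known legs of the cycle: 1.42 × 0.747 × 0.4905 = 0.52029297
For no arbitrage the full-cycle product must be 1, so the missing rate is 1 / 0.52029297 ≈ 1.921994.

1.9220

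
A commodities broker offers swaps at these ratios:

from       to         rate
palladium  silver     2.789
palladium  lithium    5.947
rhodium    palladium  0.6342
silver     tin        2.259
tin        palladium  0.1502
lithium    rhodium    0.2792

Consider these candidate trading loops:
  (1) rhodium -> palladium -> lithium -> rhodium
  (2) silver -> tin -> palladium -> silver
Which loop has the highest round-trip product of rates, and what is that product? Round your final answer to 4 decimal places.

(1) 0.6342 × 5.947 × 0.2792 = 1.05303
(2) 2.259 × 0.1502 × 2.789 = 0.94631
Highest is cycle (1) at 1.0530 (>1, arbitrage).

1.0530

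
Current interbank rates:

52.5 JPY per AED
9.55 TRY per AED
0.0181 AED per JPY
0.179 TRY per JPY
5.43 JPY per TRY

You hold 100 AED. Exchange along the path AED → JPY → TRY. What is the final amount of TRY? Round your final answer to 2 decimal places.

939.75

100 AED × 52.5 = 5250 JPY
5250 JPY × 0.179 = 939.75 TRY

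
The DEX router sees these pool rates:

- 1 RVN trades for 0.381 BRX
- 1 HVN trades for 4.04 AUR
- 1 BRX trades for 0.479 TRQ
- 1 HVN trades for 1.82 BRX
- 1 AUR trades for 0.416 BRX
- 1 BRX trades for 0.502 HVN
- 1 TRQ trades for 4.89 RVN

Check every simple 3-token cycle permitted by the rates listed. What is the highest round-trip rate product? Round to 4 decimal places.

TRQ→RVN→BRX→TRQ: 4.89 × 0.381 × 0.479 = 0.89242
HVN→AUR→BRX→HVN: 4.04 × 0.416 × 0.502 = 0.84368
Maximum is TRQ→RVN→BRX→TRQ at 0.8924; no arbitrage — every cycle loses value.

0.8924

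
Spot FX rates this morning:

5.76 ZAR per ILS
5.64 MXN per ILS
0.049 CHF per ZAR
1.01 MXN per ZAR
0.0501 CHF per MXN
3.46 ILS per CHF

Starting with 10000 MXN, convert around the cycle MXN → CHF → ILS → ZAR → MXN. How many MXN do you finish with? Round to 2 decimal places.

10000 MXN × 0.0501 = 501 CHF
501 CHF × 3.46 = 1733.46 ILS
1733.46 ILS × 5.76 = 9984.7296 ZAR
9984.7296 ZAR × 1.01 = 10084.576896 MXN

10084.58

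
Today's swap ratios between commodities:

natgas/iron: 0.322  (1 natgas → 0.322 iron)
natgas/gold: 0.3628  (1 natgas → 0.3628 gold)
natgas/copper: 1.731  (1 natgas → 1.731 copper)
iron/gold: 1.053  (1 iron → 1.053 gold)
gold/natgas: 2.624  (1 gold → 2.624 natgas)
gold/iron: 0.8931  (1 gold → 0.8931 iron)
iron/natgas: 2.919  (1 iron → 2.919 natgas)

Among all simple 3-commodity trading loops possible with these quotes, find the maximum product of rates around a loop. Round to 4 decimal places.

0.9458

gold→iron→natgas→gold: 0.8931 × 2.919 × 0.3628 = 0.94580
gold→natgas→iron→gold: 2.624 × 0.322 × 1.053 = 0.88971
Maximum is gold→iron→natgas→gold at 0.9458; no arbitrage — every cycle loses value.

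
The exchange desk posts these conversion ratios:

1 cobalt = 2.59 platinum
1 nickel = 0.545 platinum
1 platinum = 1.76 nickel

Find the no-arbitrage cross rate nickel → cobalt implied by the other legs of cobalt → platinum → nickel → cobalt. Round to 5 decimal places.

Known legs of the cycle: 2.59 × 1.76 = 4.5584
For no arbitrage the full-cycle product must be 1, so the missing rate is 1 / 4.5584 ≈ 0.2193752.

0.21938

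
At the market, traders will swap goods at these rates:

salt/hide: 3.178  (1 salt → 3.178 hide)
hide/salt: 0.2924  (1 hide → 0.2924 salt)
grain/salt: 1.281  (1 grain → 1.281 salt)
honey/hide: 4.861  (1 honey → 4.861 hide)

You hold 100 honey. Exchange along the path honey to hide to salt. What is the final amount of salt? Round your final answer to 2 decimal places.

142.14

100 honey × 4.861 = 486.1 hide
486.1 hide × 0.2924 = 142.13564 salt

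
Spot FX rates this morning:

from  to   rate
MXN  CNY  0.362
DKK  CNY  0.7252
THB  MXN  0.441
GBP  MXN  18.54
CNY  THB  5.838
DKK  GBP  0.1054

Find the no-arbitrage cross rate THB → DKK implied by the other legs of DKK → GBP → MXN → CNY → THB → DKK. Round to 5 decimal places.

0.24215

Known legs of the cycle: 0.1054 × 18.54 × 0.362 × 5.838 = 4.129742773296
For no arbitrage the full-cycle product must be 1, so the missing rate is 1 / 4.129742773296 ≈ 0.2421458.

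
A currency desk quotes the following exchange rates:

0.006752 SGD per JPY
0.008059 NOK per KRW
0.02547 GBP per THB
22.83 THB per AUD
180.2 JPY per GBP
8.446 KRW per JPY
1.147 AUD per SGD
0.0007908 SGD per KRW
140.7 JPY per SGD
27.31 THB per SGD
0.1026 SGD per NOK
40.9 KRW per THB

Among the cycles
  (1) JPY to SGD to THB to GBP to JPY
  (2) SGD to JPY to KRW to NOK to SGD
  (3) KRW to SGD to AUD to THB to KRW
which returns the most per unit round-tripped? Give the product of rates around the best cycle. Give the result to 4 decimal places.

(1) 0.006752 × 27.31 × 0.02547 × 180.2 = 0.84633
(2) 140.7 × 8.446 × 0.008059 × 0.1026 = 0.98259
(3) 0.0007908 × 1.147 × 22.83 × 40.9 = 0.84695
Highest is cycle (2) at 0.9826 (≤1, no arbitrage).

0.9826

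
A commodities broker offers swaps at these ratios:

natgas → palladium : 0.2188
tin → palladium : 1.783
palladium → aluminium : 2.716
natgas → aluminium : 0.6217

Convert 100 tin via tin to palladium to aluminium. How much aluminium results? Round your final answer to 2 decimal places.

100 tin × 1.783 = 178.3 palladium
178.3 palladium × 2.716 = 484.2628 aluminium

484.26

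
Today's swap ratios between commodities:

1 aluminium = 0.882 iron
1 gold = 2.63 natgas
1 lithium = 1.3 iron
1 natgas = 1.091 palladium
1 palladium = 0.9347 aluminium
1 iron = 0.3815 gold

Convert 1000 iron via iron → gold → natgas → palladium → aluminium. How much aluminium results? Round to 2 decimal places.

1023.17

1000 iron × 0.3815 = 381.5 gold
381.5 gold × 2.63 = 1003.345 natgas
1003.345 natgas × 1.091 = 1094.649395 palladium
1094.649395 palladium × 0.9347 = 1023.1687895065 aluminium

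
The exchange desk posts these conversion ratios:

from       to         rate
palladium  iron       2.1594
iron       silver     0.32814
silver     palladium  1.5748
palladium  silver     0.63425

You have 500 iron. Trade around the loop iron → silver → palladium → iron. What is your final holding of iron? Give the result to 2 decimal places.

557.94

500 iron × 0.32814 = 164.07 silver
164.07 silver × 1.5748 = 258.377436 palladium
258.377436 palladium × 2.1594 = 557.9402352984 iron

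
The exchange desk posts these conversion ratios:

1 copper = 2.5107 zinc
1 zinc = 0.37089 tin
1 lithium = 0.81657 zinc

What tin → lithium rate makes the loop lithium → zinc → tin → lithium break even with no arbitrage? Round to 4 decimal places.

3.3019

Known legs of the cycle: 0.81657 × 0.37089 = 0.3028576473
For no arbitrage the full-cycle product must be 1, so the missing rate is 1 / 0.3028576473 ≈ 3.301881.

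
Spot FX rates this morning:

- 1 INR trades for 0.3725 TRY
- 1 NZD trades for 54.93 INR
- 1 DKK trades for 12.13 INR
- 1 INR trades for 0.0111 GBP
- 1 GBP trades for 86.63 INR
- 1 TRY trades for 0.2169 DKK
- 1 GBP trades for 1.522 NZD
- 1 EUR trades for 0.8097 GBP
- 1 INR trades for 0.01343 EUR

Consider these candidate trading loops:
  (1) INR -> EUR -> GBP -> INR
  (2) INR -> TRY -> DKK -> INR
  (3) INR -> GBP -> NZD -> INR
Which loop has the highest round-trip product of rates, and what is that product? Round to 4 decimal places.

(1) 0.01343 × 0.8097 × 86.63 = 0.94204
(2) 0.3725 × 0.2169 × 12.13 = 0.98005
(3) 0.0111 × 1.522 × 54.93 = 0.92800
Highest is cycle (2) at 0.9800 (≤1, no arbitrage).

0.9800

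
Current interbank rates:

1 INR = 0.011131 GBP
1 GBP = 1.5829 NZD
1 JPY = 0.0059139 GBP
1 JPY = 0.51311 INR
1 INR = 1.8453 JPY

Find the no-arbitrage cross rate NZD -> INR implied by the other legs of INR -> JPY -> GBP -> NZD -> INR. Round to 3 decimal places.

57.890

Known legs of the cycle: 1.8453 × 0.0059139 × 1.5829 = 0.017274060545643
For no arbitrage the full-cycle product must be 1, so the missing rate is 1 / 0.017274060545643 ≈ 57.89027.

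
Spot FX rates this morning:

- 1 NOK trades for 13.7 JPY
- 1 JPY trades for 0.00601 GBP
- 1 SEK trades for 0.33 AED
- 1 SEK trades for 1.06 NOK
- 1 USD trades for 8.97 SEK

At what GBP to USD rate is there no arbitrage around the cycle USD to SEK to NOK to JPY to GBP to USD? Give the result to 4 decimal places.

1.2773

Known legs of the cycle: 8.97 × 1.06 × 13.7 × 0.00601 = 0.7828766634
For no arbitrage the full-cycle product must be 1, so the missing rate is 1 / 0.7828766634 ≈ 1.277340.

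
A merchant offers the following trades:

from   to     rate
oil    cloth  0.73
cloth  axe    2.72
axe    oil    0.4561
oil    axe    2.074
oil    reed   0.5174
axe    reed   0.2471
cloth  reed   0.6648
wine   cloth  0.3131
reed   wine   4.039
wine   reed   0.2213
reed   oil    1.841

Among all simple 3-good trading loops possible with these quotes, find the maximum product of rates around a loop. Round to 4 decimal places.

0.9435

oil→axe→reed→oil: 2.074 × 0.2471 × 1.841 = 0.94349
oil→cloth→axe→oil: 0.73 × 2.72 × 0.4561 = 0.90563
oil→cloth→reed→oil: 0.73 × 0.6648 × 1.841 = 0.89344
wine→cloth→reed→wine: 0.3131 × 0.6648 × 4.039 = 0.84071
Maximum is oil→axe→reed→oil at 0.9435; no arbitrage — every cycle loses value.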